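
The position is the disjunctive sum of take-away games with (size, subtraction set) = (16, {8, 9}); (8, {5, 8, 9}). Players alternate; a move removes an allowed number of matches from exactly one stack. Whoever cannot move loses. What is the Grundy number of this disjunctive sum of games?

3

Stack A, S = {8, 9}:
G(0) = 0
G(1) = mex{} = 0
G(2) = mex{} = 0
G(3) = mex{} = 0
G(4) = mex{} = 0
G(5) = mex{} = 0
G(6) = mex{} = 0
G(7) = mex{} = 0
G(8) = mex{0} = 1
G(9) = mex{0,0} = 1
G(10) = mex{0,0} = 1
G(11) = mex{0,0} = 1
G(12) = mex{0,0} = 1
G(13) = mex{0,0} = 1
G(14) = mex{0,0} = 1
G(15) = mex{0,0} = 1
G(16) = mex{1,0} = 2
G_A(16) = 2.
Stack B, S = {5, 8, 9}:
G(0) = 0
G(1) = mex{} = 0
G(2) = mex{} = 0
G(3) = mex{} = 0
G(4) = mex{} = 0
G(5) = mex{0} = 1
G(6) = mex{0} = 1
G(7) = mex{0} = 1
G(8) = mex{0,0} = 1
G_B(8) = 1.
Combined Grundy value = 2 ⊕ 1 = 3.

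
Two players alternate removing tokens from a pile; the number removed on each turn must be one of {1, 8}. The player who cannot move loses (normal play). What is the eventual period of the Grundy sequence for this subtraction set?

n :  0  1  2  3  4  5  6  7  8  9 10 11 12 13 14 15 16 17 18 19
G :  0  1  0  1  0  1  0  1  2  0  1  0  1  0  1  0  1  2  0  1
G(n+9) = G(n) holds for n = 0,…,7 (a full window of length max(S) = 8), so the sequence is purely periodic with period 9.

9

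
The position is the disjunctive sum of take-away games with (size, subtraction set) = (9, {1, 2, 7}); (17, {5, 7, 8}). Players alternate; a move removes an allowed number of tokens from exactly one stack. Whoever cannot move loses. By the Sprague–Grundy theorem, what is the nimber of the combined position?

0

Stack A, S = {1, 2, 7}:
G(0) = 0
G(1) = mex{0} = 1
G(2) = mex{1,0} = 2
G(3) = mex{2,1} = 0
G(4) = mex{0,2} = 1
G(5) = mex{1,0} = 2
G(6) = mex{2,1} = 0
G(7) = mex{0,2,0} = 1
G(8) = mex{1,0,1} = 2
G(9) = mex{2,1,2} = 0
G_A(9) = 0.
Stack B, S = {5, 7, 8}:
G(0) = 0
G(1) = mex{} = 0
G(2) = mex{} = 0
G(3) = mex{} = 0
G(4) = mex{} = 0
G(5) = mex{0} = 1
G(6) = mex{0} = 1
G(7) = mex{0,0} = 1
G(8) = mex{0,0,0} = 1
G(9) = mex{0,0,0} = 1
G(10) = mex{1,0,0} = 2
G(11) = mex{1,0,0} = 2
G(12) = mex{1,1,0} = 2
G(13) = mex{1,1,1} = 0
G(14) = mex{1,1,1} = 0
G(15) = mex{2,1,1} = 0
G(16) = mex{2,1,1} = 0
G(17) = mex{2,2,1} = 0
G_B(17) = 0.
Combined Grundy value = 0 ⊕ 0 = 0.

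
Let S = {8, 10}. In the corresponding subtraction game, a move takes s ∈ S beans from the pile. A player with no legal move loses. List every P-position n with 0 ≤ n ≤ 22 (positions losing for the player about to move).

G(0) = 0
G(1) = mex{} = 0
G(2) = mex{} = 0
G(3) = mex{} = 0
G(4) = mex{} = 0
G(5) = mex{} = 0
G(6) = mex{} = 0
G(7) = mex{} = 0
G(8) = mex{0} = 1
G(9) = mex{0} = 1
G(10) = mex{0,0} = 1
G(11) = mex{0,0} = 1
G(12) = mex{0,0} = 1
G(13) = mex{0,0} = 1
G(14) = mex{0,0} = 1
G(15) = mex{0,0} = 1
G(16) = mex{1,0} = 2
G(17) = mex{1,0} = 2
G(18) = mex{1,1} = 0
G(19) = mex{1,1} = 0
G(20) = mex{1,1} = 0
G(21) = mex{1,1} = 0
G(22) = mex{1,1} = 0
P-positions are exactly the n with G(n) = 0.

0, 1, 2, 3, 4, 5, 6, 7, 18, 19, 20, 21, 22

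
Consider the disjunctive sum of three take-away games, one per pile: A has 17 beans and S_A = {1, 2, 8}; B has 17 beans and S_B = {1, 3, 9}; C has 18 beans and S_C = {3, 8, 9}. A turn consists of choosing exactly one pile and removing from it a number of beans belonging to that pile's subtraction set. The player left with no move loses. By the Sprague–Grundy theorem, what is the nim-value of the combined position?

Pile A, S = {1, 2, 8}:
n :  0  1  2  3  4  5  6  7  8  9 10 11 12 13 14 15 16 17
G :  0  1  2  0  1  2  0  1  2  0  1  2  0  1  2  0  1  2
G_A(17) = 2.
Pile B, S = {1, 3, 9}:
G(0) = 0
G(1) = mex{0} = 1
G(2) = mex{1} = 0
G(3) = mex{0,0} = 1
G(4) = mex{1,1} = 0
G(5) = mex{0,0} = 1
G(6) = mex{1,1} = 0
G(7) = mex{0,0} = 1
G(8) = mex{1,1} = 0
G(9) = mex{0,0,0} = 1
G(10) = mex{1,1,1} = 0
G(11) = mex{0,0,0} = 1
G(12) = mex{1,1,1} = 0
G(13) = mex{0,0,0} = 1
G(14) = mex{1,1,1} = 0
G(15) = mex{0,0,0} = 1
G(16) = mex{1,1,1} = 0
G(17) = mex{0,0,0} = 1
G_B(17) = 1.
Pile C, S = {3, 8, 9}:
G(0) = 0
G(1) = mex{} = 0
G(2) = mex{} = 0
G(3) = mex{0} = 1
G(4) = mex{0} = 1
G(5) = mex{0} = 1
G(6) = mex{1} = 0
G(7) = mex{1} = 0
G(8) = mex{1,0} = 2
G(9) = mex{0,0,0} = 1
G(10) = mex{0,0,0} = 1
G(11) = mex{2,1,0} = 3
G(12) = mex{1,1,1} = 0
G(13) = mex{1,1,1} = 0
G(14) = mex{3,0,1} = 2
G(15) = mex{0,0,0} = 1
G(16) = mex{0,2,0} = 1
G(17) = mex{2,1,2} = 0
G(18) = mex{1,1,1} = 0
G_C(18) = 0.
Combined Grundy value = 2 ⊕ 1 ⊕ 0 = 3.

3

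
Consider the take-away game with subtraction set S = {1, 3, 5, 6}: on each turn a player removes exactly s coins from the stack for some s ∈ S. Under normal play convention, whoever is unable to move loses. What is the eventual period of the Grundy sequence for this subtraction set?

G(0) = 0
G(1) = mex{0} = 1
G(2) = mex{1} = 0
G(3) = mex{0,0} = 1
G(4) = mex{1,1} = 0
G(5) = mex{0,0,0} = 1
G(6) = mex{1,1,1,0} = 2
G(7) = mex{2,0,0,1} = 3
G(8) = mex{3,1,1,0} = 2
G(9) = mex{2,2,0,1} = 3
G(10) = mex{3,3,1,0} = 2
G(11) = mex{2,2,2,1} = 0
G(12) = mex{0,3,3,2} = 1
G(13) = mex{1,2,2,3} = 0
G(14) = mex{0,0,3,2} = 1
G(15) = mex{1,1,2,3} = 0
G(16) = mex{0,0,0,2} = 1
G(17) = mex{1,1,1,0} = 2
G(18) = mex{2,0,0,1} = 3
G(19) = mex{3,1,1,0} = 2
G(20) = mex{2,2,0,1} = 3
G(21) = mex{3,3,1,0} = 2
G(22) = mex{2,2,2,1} = 0
G(23) = mex{0,3,3,2} = 1
G(n+11) = G(n) holds for n = 0,…,5 (a full window of length max(S) = 6), so the sequence is purely periodic with period 11.

11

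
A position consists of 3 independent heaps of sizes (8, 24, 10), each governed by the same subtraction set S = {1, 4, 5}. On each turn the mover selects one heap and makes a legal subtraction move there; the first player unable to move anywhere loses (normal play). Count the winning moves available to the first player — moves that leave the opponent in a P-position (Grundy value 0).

0

All heaps use S = {1, 4, 5}:
n :  0  1  2  3  4  5  6  7  8  9 10 11 12 13 14 15 16 17 18 19 20 21 22 23 24
G :  0  1  0  1  2  3  2  3  0  1  0  1  2  3  2  3  0  1  0  1  2  3  2  3  0
Heap A: G(8) = 0.
Heap B: G(24) = 0.
Heap C: G(10) = 0.
Combined Grundy value = 0 ⊕ 0 ⊕ 0 = 0.
A winning move leaves total XOR = 0, i.e. changes one component's Grundy value g to g ⊕ X where X is the current total.
Heap A: target g' = 0⊕0 = 0, but every legal move changes the Grundy value (mex property), so 0 moves.
Heap B: target g' = 0⊕0 = 0, but every legal move changes the Grundy value (mex property), so 0 moves.
Heap C: target g' = 0⊕0 = 0, but every legal move changes the Grundy value (mex property), so 0 moves.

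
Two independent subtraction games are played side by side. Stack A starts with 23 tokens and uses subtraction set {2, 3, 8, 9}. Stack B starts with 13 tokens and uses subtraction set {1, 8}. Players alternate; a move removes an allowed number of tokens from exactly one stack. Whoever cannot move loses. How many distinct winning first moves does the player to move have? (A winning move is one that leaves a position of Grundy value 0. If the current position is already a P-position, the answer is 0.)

0

Stack A, S = {2, 3, 8, 9}:
n :  0  1  2  3  4  5  6  7  8  9 10 11 12 13 14 15 16 17 18 19 20 21 22 23
G :  0  0  1  1  2  0  0  1  1  2  2  0  0  1  1  2  0  0  1  1  2  2  0  0
G_A(23) = 0.
Stack B, S = {1, 8}:
n :  0  1  2  3  4  5  6  7  8  9 10 11 12 13
G :  0  1  0  1  0  1  0  1  2  0  1  0  1  0
G_B(13) = 0.
Combined Grundy value = 0 ⊕ 0 = 0.
A winning move leaves total XOR = 0, i.e. changes one component's Grundy value g to g ⊕ X where X is the current total.
Stack A: target g' = 0⊕0 = 0, but every legal move changes the Grundy value (mex property), so 0 moves.
Stack B: target g' = 0⊕0 = 0, but every legal move changes the Grundy value (mex property), so 0 moves.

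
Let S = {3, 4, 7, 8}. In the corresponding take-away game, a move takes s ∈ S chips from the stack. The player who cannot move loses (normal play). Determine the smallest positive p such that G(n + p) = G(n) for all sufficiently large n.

11

n :  0  1  2  3  4  5  6  7  8  9 10 11 12 13 14 15 16 17 18 19 20 21 22 23
G :  0  0  0  1  1  1  2  2  2  3  3  0  0  0  1  1  1  2  2  2  3  3  0  0
G(n+11) = G(n) holds for n = 0,…,7 (a full window of length max(S) = 8), so the sequence is purely periodic with period 11.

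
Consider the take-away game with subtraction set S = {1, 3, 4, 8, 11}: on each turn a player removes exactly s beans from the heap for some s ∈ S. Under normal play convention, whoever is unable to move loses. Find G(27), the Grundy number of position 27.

n :  0  1  2  3  4  5  6  7  8  9 10 11 12 13 14 15 16 17 18 19 20 21 22 23 24 25 26 27
G :  0  1  0  1  2  3  2  0  1  0  1  2  3  2  0  1  0  1  2  3  2  0  1  0  1  2  3  2

2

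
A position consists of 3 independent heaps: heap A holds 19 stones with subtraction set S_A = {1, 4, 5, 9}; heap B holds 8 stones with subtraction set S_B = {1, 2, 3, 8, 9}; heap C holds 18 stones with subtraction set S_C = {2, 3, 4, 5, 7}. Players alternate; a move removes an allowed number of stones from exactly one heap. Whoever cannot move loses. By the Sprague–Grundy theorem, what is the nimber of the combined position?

5

Heap A, S = {1, 4, 5, 9}:
G(0) = 0
G(1) = mex{0} = 1
G(2) = mex{1} = 0
G(3) = mex{0} = 1
G(4) = mex{1,0} = 2
G(5) = mex{2,1,0} = 3
G(6) = mex{3,0,1} = 2
G(7) = mex{2,1,0} = 3
G(8) = mex{3,2,1} = 0
G(9) = mex{0,3,2,0} = 1
G(10) = mex{1,2,3,1} = 0
G(11) = mex{0,3,2,0} = 1
G(12) = mex{1,0,3,1} = 2
G(13) = mex{2,1,0,2} = 3
G(14) = mex{3,0,1,3} = 2
G(15) = mex{2,1,0,2} = 3
G(16) = mex{3,2,1,3} = 0
G(17) = mex{0,3,2,0} = 1
G(18) = mex{1,2,3,1} = 0
G(19) = mex{0,3,2,0} = 1
G_A(19) = 1.
Heap B, S = {1, 2, 3, 8, 9}:
G(0) = 0
G(1) = mex{0} = 1
G(2) = mex{1,0} = 2
G(3) = mex{2,1,0} = 3
G(4) = mex{3,2,1} = 0
G(5) = mex{0,3,2} = 1
G(6) = mex{1,0,3} = 2
G(7) = mex{2,1,0} = 3
G(8) = mex{3,2,1,0} = 4
G_B(8) = 4.
Heap C, S = {2, 3, 4, 5, 7}:
n :  0  1  2  3  4  5  6  7  8  9 10 11 12 13 14 15 16 17 18
G :  0  0  1  1  2  2  3  3  4  0  0  1  1  2  2  3  3  4  0
G_C(18) = 0.
Combined Grundy value = 1 ⊕ 4 ⊕ 0 = 5.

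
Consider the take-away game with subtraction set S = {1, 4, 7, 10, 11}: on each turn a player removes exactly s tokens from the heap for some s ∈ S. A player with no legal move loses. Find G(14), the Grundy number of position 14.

n :  0  1  2  3  4  5  6  7  8  9 10 11 12 13 14
G :  0  1  0  1  2  0  1  2  0  1  2  3  2  3  0

0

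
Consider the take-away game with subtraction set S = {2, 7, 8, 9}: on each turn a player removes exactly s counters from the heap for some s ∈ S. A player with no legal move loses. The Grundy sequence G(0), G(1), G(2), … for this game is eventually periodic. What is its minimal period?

n :  0  1  2  3  4  5  6  7  8  9 10 11 12 13 14 15 16 17 18 19 20 21 22 23 24 25 26 27 28 29 30 31
G :  0  0  1  1  0  0  1  1  2  2  3  3  2  2  3  0  0  1  1  0  0  1  1  2  2  3  3  2  2  3  0  0
G(n+15) = G(n) holds for n = 0,…,8 (a full window of length max(S) = 9), so the sequence is purely periodic with period 15.

15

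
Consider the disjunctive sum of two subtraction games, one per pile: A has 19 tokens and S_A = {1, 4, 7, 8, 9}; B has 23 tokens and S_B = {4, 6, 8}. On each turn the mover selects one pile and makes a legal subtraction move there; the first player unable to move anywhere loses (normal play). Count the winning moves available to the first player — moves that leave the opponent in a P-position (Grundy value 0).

0

Pile A, S = {1, 4, 7, 8, 9}:
n :  0  1  2  3  4  5  6  7  8  9 10 11 12 13 14 15 16 17 18 19
G :  0  1  0  1  2  0  1  2  3  2  3  4  5  3  4  0  1  0  1  2
G_A(19) = 2.
Pile B, S = {4, 6, 8}:
G(0) = 0
G(1) = mex{} = 0
G(2) = mex{} = 0
G(3) = mex{} = 0
G(4) = mex{0} = 1
G(5) = mex{0} = 1
G(6) = mex{0,0} = 1
G(7) = mex{0,0} = 1
G(8) = mex{1,0,0} = 2
G(9) = mex{1,0,0} = 2
G(10) = mex{1,1,0} = 2
G(11) = mex{1,1,0} = 2
G(12) = mex{2,1,1} = 0
G(13) = mex{2,1,1} = 0
G(14) = mex{2,2,1} = 0
G(15) = mex{2,2,1} = 0
G(16) = mex{0,2,2} = 1
G(17) = mex{0,2,2} = 1
G(18) = mex{0,0,2} = 1
G(19) = mex{0,0,2} = 1
G(20) = mex{1,0,0} = 2
G(21) = mex{1,0,0} = 2
G(22) = mex{1,1,0} = 2
G(23) = mex{1,1,0} = 2
G_B(23) = 2.
Combined Grundy value = 2 ⊕ 2 = 0.
A winning move leaves total XOR = 0, i.e. changes one component's Grundy value g to g ⊕ X where X is the current total.
Pile A: target g' = 2⊕0 = 2, but every legal move changes the Grundy value (mex property), so 0 moves.
Pile B: target g' = 2⊕0 = 2, but every legal move changes the Grundy value (mex property), so 0 moves.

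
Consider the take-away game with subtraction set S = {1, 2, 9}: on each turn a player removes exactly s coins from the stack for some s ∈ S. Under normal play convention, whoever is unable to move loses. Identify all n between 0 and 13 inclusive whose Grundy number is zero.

G(0) = 0
G(1) = mex{0} = 1
G(2) = mex{1,0} = 2
G(3) = mex{2,1} = 0
G(4) = mex{0,2} = 1
G(5) = mex{1,0} = 2
G(6) = mex{2,1} = 0
G(7) = mex{0,2} = 1
G(8) = mex{1,0} = 2
G(9) = mex{2,1,0} = 3
G(10) = mex{3,2,1} = 0
G(11) = mex{0,3,2} = 1
G(12) = mex{1,0,0} = 2
G(13) = mex{2,1,1} = 0
P-positions are exactly the n with G(n) = 0.

0, 3, 6, 10, 13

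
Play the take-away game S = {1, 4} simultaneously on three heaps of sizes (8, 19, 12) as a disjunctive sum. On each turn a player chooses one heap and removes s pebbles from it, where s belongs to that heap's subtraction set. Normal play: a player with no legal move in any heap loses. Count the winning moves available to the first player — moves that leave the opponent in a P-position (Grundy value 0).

All heaps use S = {1, 4}:
G(0) = 0
G(1) = mex{0} = 1
G(2) = mex{1} = 0
G(3) = mex{0} = 1
G(4) = mex{1,0} = 2
G(5) = mex{2,1} = 0
G(6) = mex{0,0} = 1
G(7) = mex{1,1} = 0
G(8) = mex{0,2} = 1
G(9) = mex{1,0} = 2
G(10) = mex{2,1} = 0
G(11) = mex{0,0} = 1
G(12) = mex{1,1} = 0
G(13) = mex{0,2} = 1
G(14) = mex{1,0} = 2
G(15) = mex{2,1} = 0
G(16) = mex{0,0} = 1
G(17) = mex{1,1} = 0
G(18) = mex{0,2} = 1
G(19) = mex{1,0} = 2
Heap A: G(8) = 1.
Heap B: G(19) = 2.
Heap C: G(12) = 0.
Combined Grundy value = 1 ⊕ 2 ⊕ 0 = 3.
A winning move leaves total XOR = 0, i.e. changes one component's Grundy value g to g ⊕ X where X is the current total.
Heap A: need g' = 1⊕3 = 2. Options: 8−1→G=0, 8−4→G=2. Hits: 1.
Heap B: need g' = 2⊕3 = 1. Options: 19−1→G=1, 19−4→G=0. Hits: 1.
Heap C: need g' = 0⊕3 = 3. Options: 12−1→G=1, 12−4→G=1. Hits: 0.

2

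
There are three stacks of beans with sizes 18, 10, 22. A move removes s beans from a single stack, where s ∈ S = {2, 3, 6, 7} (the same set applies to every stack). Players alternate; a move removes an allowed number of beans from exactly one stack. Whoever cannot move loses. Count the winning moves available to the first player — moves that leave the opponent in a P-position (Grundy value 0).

All stacks use S = {2, 3, 6, 7}:
G(0) = 0
G(1) = mex{} = 0
G(2) = mex{0} = 1
G(3) = mex{0,0} = 1
G(4) = mex{1,0} = 2
G(5) = mex{1,1} = 0
G(6) = mex{2,1,0} = 3
G(7) = mex{0,2,0,0} = 1
G(8) = mex{3,0,1,0} = 2
G(9) = mex{1,3,1,1} = 0
G(10) = mex{2,1,2,1} = 0
G(11) = mex{0,2,0,2} = 1
G(12) = mex{0,0,3,0} = 1
G(13) = mex{1,0,1,3} = 2
G(14) = mex{1,1,2,1} = 0
G(15) = mex{2,1,0,2} = 3
G(16) = mex{0,2,0,0} = 1
G(17) = mex{3,0,1,0} = 2
G(18) = mex{1,3,1,1} = 0
G(19) = mex{2,1,2,1} = 0
G(20) = mex{0,2,0,2} = 1
G(21) = mex{0,0,3,0} = 1
G(22) = mex{1,0,1,3} = 2
Stack A: G(18) = 0.
Stack B: G(10) = 0.
Stack C: G(22) = 2.
Combined Grundy value = 0 ⊕ 0 ⊕ 2 = 2.
A winning move leaves total XOR = 0, i.e. changes one component's Grundy value g to g ⊕ X where X is the current total.
Stack A: need g' = 0⊕2 = 2. Options: 18−2→G=1, 18−3→G=3, 18−6→G=1, 18−7→G=1. Hits: 0.
Stack B: need g' = 0⊕2 = 2. Options: 10−2→G=2, 10−3→G=1, 10−6→G=2, 10−7→G=1. Hits: 2.
Stack C: need g' = 2⊕2 = 0. Options: 22−2→G=1, 22−3→G=0, 22−6→G=1, 22−7→G=3. Hits: 1.

3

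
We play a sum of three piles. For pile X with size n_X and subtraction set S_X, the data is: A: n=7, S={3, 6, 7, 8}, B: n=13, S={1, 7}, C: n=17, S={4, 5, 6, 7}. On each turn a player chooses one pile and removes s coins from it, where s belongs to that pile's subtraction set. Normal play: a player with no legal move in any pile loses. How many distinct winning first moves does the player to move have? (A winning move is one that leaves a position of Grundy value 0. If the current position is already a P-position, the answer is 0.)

2

Pile A, S = {3, 6, 7, 8}:
n : 0 1 2 3 4 5 6 7
G : 0 0 0 1 1 1 2 2
G_A(7) = 2.
Pile B, S = {1, 7}:
n :  0  1  2  3  4  5  6  7  8  9 10 11 12 13
G :  0  1  0  1  0  1  0  1  0  1  0  1  0  1
G_B(13) = 1.
Pile C, S = {4, 5, 6, 7}:
G(0) = 0
G(1) = mex{} = 0
G(2) = mex{} = 0
G(3) = mex{} = 0
G(4) = mex{0} = 1
G(5) = mex{0,0} = 1
G(6) = mex{0,0,0} = 1
G(7) = mex{0,0,0,0} = 1
G(8) = mex{1,0,0,0} = 2
G(9) = mex{1,1,0,0} = 2
G(10) = mex{1,1,1,0} = 2
G(11) = mex{1,1,1,1} = 0
G(12) = mex{2,1,1,1} = 0
G(13) = mex{2,2,1,1} = 0
G(14) = mex{2,2,2,1} = 0
G(15) = mex{0,2,2,2} = 1
G(16) = mex{0,0,2,2} = 1
G(17) = mex{0,0,0,2} = 1
G_C(17) = 1.
Combined Grundy value = 2 ⊕ 1 ⊕ 1 = 2.
A winning move leaves total XOR = 0, i.e. changes one component's Grundy value g to g ⊕ X where X is the current total.
Pile A: need g' = 2⊕2 = 0. Options: 7−3→G=1, 7−6→G=0, 7−7→G=0. Hits: 2.
Pile B: need g' = 1⊕2 = 3. Options: 13−1→G=0, 13−7→G=0. Hits: 0.
Pile C: need g' = 1⊕2 = 3. Options: 17−4→G=0, 17−5→G=0, 17−6→G=0, 17−7→G=2. Hits: 0.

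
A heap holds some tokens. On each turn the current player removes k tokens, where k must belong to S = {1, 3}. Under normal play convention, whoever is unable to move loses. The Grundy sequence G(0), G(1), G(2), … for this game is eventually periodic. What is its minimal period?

2

n :  0  1  2  3  4  5  6  7  8  9 10 11 12 13 14
G :  0  1  0  1  0  1  0  1  0  1  0  1  0  1  0
G(n+2) = G(n) holds for n = 0,…,2 (a full window of length max(S) = 3), so the sequence is purely periodic with period 2.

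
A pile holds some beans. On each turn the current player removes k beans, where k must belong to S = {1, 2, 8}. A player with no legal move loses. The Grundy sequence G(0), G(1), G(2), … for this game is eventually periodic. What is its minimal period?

G(0) = 0
G(1) = mex{0} = 1
G(2) = mex{1,0} = 2
G(3) = mex{2,1} = 0
G(4) = mex{0,2} = 1
G(5) = mex{1,0} = 2
G(6) = mex{2,1} = 0
G(7) = mex{0,2} = 1
G(8) = mex{1,0,0} = 2
G(9) = mex{2,1,1} = 0
G(10) = mex{0,2,2} = 1
G(11) = mex{1,0,0} = 2
G(12) = mex{2,1,1} = 0
G(13) = mex{0,2,2} = 1
G(14) = mex{1,0,0} = 2
G(n+3) = G(n) holds for n = 0,…,7 (a full window of length max(S) = 8), so the sequence is purely periodic with period 3.

3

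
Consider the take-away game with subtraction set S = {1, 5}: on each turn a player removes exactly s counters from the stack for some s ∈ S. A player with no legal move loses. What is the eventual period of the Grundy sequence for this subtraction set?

G(0) = 0
G(1) = mex{0} = 1
G(2) = mex{1} = 0
G(3) = mex{0} = 1
G(4) = mex{1} = 0
G(5) = mex{0,0} = 1
G(6) = mex{1,1} = 0
G(7) = mex{0,0} = 1
G(8) = mex{1,1} = 0
G(9) = mex{0,0} = 1
G(10) = mex{1,1} = 0
G(11) = mex{0,0} = 1
G(12) = mex{1,1} = 0
G(13) = mex{0,0} = 1
G(14) = mex{1,1} = 0
G(n+2) = G(n) holds for n = 0,…,4 (a full window of length max(S) = 5), so the sequence is purely periodic with period 2.

2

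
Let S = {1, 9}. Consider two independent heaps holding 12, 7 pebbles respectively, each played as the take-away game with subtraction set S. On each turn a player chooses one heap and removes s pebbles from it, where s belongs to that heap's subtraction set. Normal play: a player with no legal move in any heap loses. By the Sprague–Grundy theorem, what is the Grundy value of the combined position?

All heaps use S = {1, 9}:
n :  0  1  2  3  4  5  6  7  8  9 10 11 12
G :  0  1  0  1  0  1  0  1  0  1  0  1  0
Heap A: G(12) = 0.
Heap B: G(7) = 1.
Combined Grundy value = 0 ⊕ 1 = 1.

1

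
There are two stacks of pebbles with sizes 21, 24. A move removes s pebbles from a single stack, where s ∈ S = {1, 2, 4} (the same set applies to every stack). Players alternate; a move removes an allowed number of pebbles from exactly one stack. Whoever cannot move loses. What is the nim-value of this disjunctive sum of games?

All stacks use S = {1, 2, 4}:
G(0) = 0
G(1) = mex{0} = 1
G(2) = mex{1,0} = 2
G(3) = mex{2,1} = 0
G(4) = mex{0,2,0} = 1
G(5) = mex{1,0,1} = 2
G(6) = mex{2,1,2} = 0
G(7) = mex{0,2,0} = 1
G(8) = mex{1,0,1} = 2
G(9) = mex{2,1,2} = 0
G(10) = mex{0,2,0} = 1
G(11) = mex{1,0,1} = 2
G(12) = mex{2,1,2} = 0
G(13) = mex{0,2,0} = 1
G(14) = mex{1,0,1} = 2
G(15) = mex{2,1,2} = 0
G(16) = mex{0,2,0} = 1
G(17) = mex{1,0,1} = 2
G(18) = mex{2,1,2} = 0
G(19) = mex{0,2,0} = 1
G(20) = mex{1,0,1} = 2
G(21) = mex{2,1,2} = 0
G(22) = mex{0,2,0} = 1
G(23) = mex{1,0,1} = 2
G(24) = mex{2,1,2} = 0
Stack A: G(21) = 0.
Stack B: G(24) = 0.
Combined Grundy value = 0 ⊕ 0 = 0.

0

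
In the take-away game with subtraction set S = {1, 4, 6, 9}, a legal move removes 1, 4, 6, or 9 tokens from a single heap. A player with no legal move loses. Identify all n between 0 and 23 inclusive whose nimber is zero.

G(0) = 0
G(1) = mex{0} = 1
G(2) = mex{1} = 0
G(3) = mex{0} = 1
G(4) = mex{1,0} = 2
G(5) = mex{2,1} = 0
G(6) = mex{0,0,0} = 1
G(7) = mex{1,1,1} = 0
G(8) = mex{0,2,0} = 1
G(9) = mex{1,0,1,0} = 2
G(10) = mex{2,1,2,1} = 0
G(11) = mex{0,0,0,0} = 1
G(12) = mex{1,1,1,1} = 0
G(13) = mex{0,2,0,2} = 1
G(14) = mex{1,0,1,0} = 2
G(15) = mex{2,1,2,1} = 0
G(16) = mex{0,0,0,0} = 1
G(17) = mex{1,1,1,1} = 0
G(18) = mex{0,2,0,2} = 1
G(19) = mex{1,0,1,0} = 2
G(20) = mex{2,1,2,1} = 0
G(21) = mex{0,0,0,0} = 1
G(22) = mex{1,1,1,1} = 0
G(23) = mex{0,2,0,2} = 1
P-positions are exactly the n with G(n) = 0.

0, 2, 5, 7, 10, 12, 15, 17, 20, 22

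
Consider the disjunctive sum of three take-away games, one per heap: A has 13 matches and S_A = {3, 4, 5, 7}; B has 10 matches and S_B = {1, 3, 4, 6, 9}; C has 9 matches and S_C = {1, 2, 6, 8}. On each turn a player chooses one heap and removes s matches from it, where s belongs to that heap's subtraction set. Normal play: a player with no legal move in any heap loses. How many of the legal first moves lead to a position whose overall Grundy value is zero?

Heap A, S = {3, 4, 5, 7}:
n :  0  1  2  3  4  5  6  7  8  9 10 11 12 13
G :  0  0  0  1  1  1  2  2  2  3  0  0  0  1
G_A(13) = 1.
Heap B, S = {1, 3, 4, 6, 9}:
n :  0  1  2  3  4  5  6  7  8  9 10
G :  0  1  0  1  2  3  2  0  1  4  3
G_B(10) = 3.
Heap C, S = {1, 2, 6, 8}:
n : 0 1 2 3 4 5 6 7 8 9
G : 0 1 2 0 1 2 3 0 1 2
G_C(9) = 2.
Combined Grundy value = 1 ⊕ 3 ⊕ 2 = 0.
A winning move leaves total XOR = 0, i.e. changes one component's Grundy value g to g ⊕ X where X is the current total.
Heap A: target g' = 1⊕0 = 1, but every legal move changes the Grundy value (mex property), so 0 moves.
Heap B: target g' = 3⊕0 = 3, but every legal move changes the Grundy value (mex property), so 0 moves.
Heap C: target g' = 2⊕0 = 2, but every legal move changes the Grundy value (mex property), so 0 moves.

0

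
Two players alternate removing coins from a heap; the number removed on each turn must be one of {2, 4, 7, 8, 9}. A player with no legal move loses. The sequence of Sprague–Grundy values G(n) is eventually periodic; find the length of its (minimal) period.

G(0) = 0
G(1) = mex{} = 0
G(2) = mex{0} = 1
G(3) = mex{0} = 1
G(4) = mex{1,0} = 2
G(5) = mex{1,0} = 2
G(6) = mex{2,1} = 0
G(7) = mex{2,1,0} = 3
G(8) = mex{0,2,0,0} = 1
G(9) = mex{3,2,1,0,0} = 4
G(10) = mex{1,0,1,1,0} = 2
G(11) = mex{4,3,2,1,1} = 0
G(12) = mex{2,1,2,2,1} = 0
G(13) = mex{0,4,0,2,2} = 1
G(14) = mex{0,2,3,0,2} = 1
G(15) = mex{1,0,1,3,0} = 2
G(16) = mex{1,0,4,1,3} = 2
G(17) = mex{2,1,2,4,1} = 0
G(18) = mex{2,1,0,2,4} = 3
G(19) = mex{0,2,0,0,2} = 1
G(20) = mex{3,2,1,0,0} = 4
G(21) = mex{1,0,1,1,0} = 2
G(22) = mex{4,3,2,1,1} = 0
G(23) = mex{2,1,2,2,1} = 0
G(n+11) = G(n) holds for n = 0,…,8 (a full window of length max(S) = 9), so the sequence is purely periodic with period 11.

11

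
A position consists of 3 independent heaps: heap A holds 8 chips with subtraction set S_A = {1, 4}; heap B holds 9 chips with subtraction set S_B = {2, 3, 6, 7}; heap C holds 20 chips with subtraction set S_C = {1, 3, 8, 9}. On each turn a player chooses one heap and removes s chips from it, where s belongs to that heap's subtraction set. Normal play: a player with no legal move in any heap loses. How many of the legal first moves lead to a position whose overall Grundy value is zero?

6

Heap A, S = {1, 4}:
G(0) = 0
G(1) = mex{0} = 1
G(2) = mex{1} = 0
G(3) = mex{0} = 1
G(4) = mex{1,0} = 2
G(5) = mex{2,1} = 0
G(6) = mex{0,0} = 1
G(7) = mex{1,1} = 0
G(8) = mex{0,2} = 1
G_A(8) = 1.
Heap B, S = {2, 3, 6, 7}:
n : 0 1 2 3 4 5 6 7 8 9
G : 0 0 1 1 2 0 3 1 2 0
G_B(9) = 0.
Heap C, S = {1, 3, 8, 9}:
G(0) = 0
G(1) = mex{0} = 1
G(2) = mex{1} = 0
G(3) = mex{0,0} = 1
G(4) = mex{1,1} = 0
G(5) = mex{0,0} = 1
G(6) = mex{1,1} = 0
G(7) = mex{0,0} = 1
G(8) = mex{1,1,0} = 2
G(9) = mex{2,0,1,0} = 3
G(10) = mex{3,1,0,1} = 2
G(11) = mex{2,2,1,0} = 3
G(12) = mex{3,3,0,1} = 2
G(13) = mex{2,2,1,0} = 3
G(14) = mex{3,3,0,1} = 2
G(15) = mex{2,2,1,0} = 3
G(16) = mex{3,3,2,1} = 0
G(17) = mex{0,2,3,2} = 1
G(18) = mex{1,3,2,3} = 0
G(19) = mex{0,0,3,2} = 1
G(20) = mex{1,1,2,3} = 0
G_C(20) = 0.
Combined Grundy value = 1 ⊕ 0 ⊕ 0 = 1.
A winning move leaves total XOR = 0, i.e. changes one component's Grundy value g to g ⊕ X where X is the current total.
Heap A: need g' = 1⊕1 = 0. Options: 8−1→G=0, 8−4→G=2. Hits: 1.
Heap B: need g' = 0⊕1 = 1. Options: 9−2→G=1, 9−3→G=3, 9−6→G=1, 9−7→G=1. Hits: 3.
Heap C: need g' = 0⊕1 = 1. Options: 20−1→G=1, 20−3→G=1, 20−8→G=2, 20−9→G=3. Hits: 2.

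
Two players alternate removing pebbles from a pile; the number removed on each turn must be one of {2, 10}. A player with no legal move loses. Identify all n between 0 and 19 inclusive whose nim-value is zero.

n :  0  1  2  3  4  5  6  7  8  9 10 11 12 13 14 15 16 17 18 19
G :  0  0  1  1  0  0  1  1  0  0  1  1  0  0  1  1  0  0  1  1
P-positions are exactly the n with G(n) = 0.

0, 1, 4, 5, 8, 9, 12, 13, 16, 17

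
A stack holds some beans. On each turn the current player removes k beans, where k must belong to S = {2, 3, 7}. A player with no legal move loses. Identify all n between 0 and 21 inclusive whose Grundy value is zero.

0, 1, 5, 6, 10, 11, 15, 16, 20, 21

G(0) = 0
G(1) = mex{} = 0
G(2) = mex{0} = 1
G(3) = mex{0,0} = 1
G(4) = mex{1,0} = 2
G(5) = mex{1,1} = 0
G(6) = mex{2,1} = 0
G(7) = mex{0,2,0} = 1
G(8) = mex{0,0,0} = 1
G(9) = mex{1,0,1} = 2
G(10) = mex{1,1,1} = 0
G(11) = mex{2,1,2} = 0
G(12) = mex{0,2,0} = 1
G(13) = mex{0,0,0} = 1
G(14) = mex{1,0,1} = 2
G(15) = mex{1,1,1} = 0
G(16) = mex{2,1,2} = 0
G(17) = mex{0,2,0} = 1
G(18) = mex{0,0,0} = 1
G(19) = mex{1,0,1} = 2
G(20) = mex{1,1,1} = 0
G(21) = mex{2,1,2} = 0
P-positions are exactly the n with G(n) = 0.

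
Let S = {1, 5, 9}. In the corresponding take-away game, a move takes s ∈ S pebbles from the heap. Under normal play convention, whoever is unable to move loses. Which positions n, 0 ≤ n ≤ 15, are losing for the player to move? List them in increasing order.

G(0) = 0
G(1) = mex{0} = 1
G(2) = mex{1} = 0
G(3) = mex{0} = 1
G(4) = mex{1} = 0
G(5) = mex{0,0} = 1
G(6) = mex{1,1} = 0
G(7) = mex{0,0} = 1
G(8) = mex{1,1} = 0
G(9) = mex{0,0,0} = 1
G(10) = mex{1,1,1} = 0
G(11) = mex{0,0,0} = 1
G(12) = mex{1,1,1} = 0
G(13) = mex{0,0,0} = 1
G(14) = mex{1,1,1} = 0
G(15) = mex{0,0,0} = 1
P-positions are exactly the n with G(n) = 0.

0, 2, 4, 6, 8, 10, 12, 14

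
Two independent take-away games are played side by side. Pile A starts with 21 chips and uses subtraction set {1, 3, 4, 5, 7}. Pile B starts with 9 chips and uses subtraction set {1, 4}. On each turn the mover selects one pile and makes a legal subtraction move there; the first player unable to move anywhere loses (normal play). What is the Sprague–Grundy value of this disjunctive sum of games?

Pile A, S = {1, 3, 4, 5, 7}:
n :  0  1  2  3  4  5  6  7  8  9 10 11 12 13 14 15 16 17 18 19 20 21
G :  0  1  0  1  2  3  2  3  0  1  0  1  2  3  2  3  0  1  0  1  2  3
G_A(21) = 3.
Pile B, S = {1, 4}:
G(0) = 0
G(1) = mex{0} = 1
G(2) = mex{1} = 0
G(3) = mex{0} = 1
G(4) = mex{1,0} = 2
G(5) = mex{2,1} = 0
G(6) = mex{0,0} = 1
G(7) = mex{1,1} = 0
G(8) = mex{0,2} = 1
G(9) = mex{1,0} = 2
G_B(9) = 2.
Combined Grundy value = 3 ⊕ 2 = 1.

1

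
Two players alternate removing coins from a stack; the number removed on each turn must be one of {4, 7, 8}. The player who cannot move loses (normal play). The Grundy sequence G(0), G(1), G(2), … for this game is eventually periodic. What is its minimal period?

12

G(0) = 0
G(1) = mex{} = 0
G(2) = mex{} = 0
G(3) = mex{} = 0
G(4) = mex{0} = 1
G(5) = mex{0} = 1
G(6) = mex{0} = 1
G(7) = mex{0,0} = 1
G(8) = mex{1,0,0} = 2
G(9) = mex{1,0,0} = 2
G(10) = mex{1,0,0} = 2
G(11) = mex{1,1,0} = 2
G(12) = mex{2,1,1} = 0
G(13) = mex{2,1,1} = 0
G(14) = mex{2,1,1} = 0
G(15) = mex{2,2,1} = 0
G(16) = mex{0,2,2} = 1
G(17) = mex{0,2,2} = 1
G(18) = mex{0,2,2} = 1
G(19) = mex{0,0,2} = 1
G(20) = mex{1,0,0} = 2
G(21) = mex{1,0,0} = 2
G(22) = mex{1,0,0} = 2
G(23) = mex{1,1,0} = 2
G(24) = mex{2,1,1} = 0
G(25) = mex{2,1,1} = 0
G(n+12) = G(n) holds for n = 0,…,7 (a full window of length max(S) = 8), so the sequence is purely periodic with period 12.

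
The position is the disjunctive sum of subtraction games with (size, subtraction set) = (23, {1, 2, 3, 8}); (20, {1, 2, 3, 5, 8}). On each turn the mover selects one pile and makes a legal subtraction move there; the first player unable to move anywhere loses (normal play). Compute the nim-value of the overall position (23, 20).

Pile A, S = {1, 2, 3, 8}:
n :  0  1  2  3  4  5  6  7  8  9 10 11 12 13 14 15 16 17 18 19 20 21 22 23
G :  0  1  2  3  0  1  2  3  4  0  1  2  3  0  1  2  3  4  0  1  2  3  0  1
G_A(23) = 1.
Pile B, S = {1, 2, 3, 5, 8}:
G(0) = 0
G(1) = mex{0} = 1
G(2) = mex{1,0} = 2
G(3) = mex{2,1,0} = 3
G(4) = mex{3,2,1} = 0
G(5) = mex{0,3,2,0} = 1
G(6) = mex{1,0,3,1} = 2
G(7) = mex{2,1,0,2} = 3
G(8) = mex{3,2,1,3,0} = 4
G(9) = mex{4,3,2,0,1} = 5
G(10) = mex{5,4,3,1,2} = 0
G(11) = mex{0,5,4,2,3} = 1
G(12) = mex{1,0,5,3,0} = 2
G(13) = mex{2,1,0,4,1} = 3
G(14) = mex{3,2,1,5,2} = 0
G(15) = mex{0,3,2,0,3} = 1
G(16) = mex{1,0,3,1,4} = 2
G(17) = mex{2,1,0,2,5} = 3
G(18) = mex{3,2,1,3,0} = 4
G(19) = mex{4,3,2,0,1} = 5
G(20) = mex{5,4,3,1,2} = 0
G_B(20) = 0.
Combined Grundy value = 1 ⊕ 0 = 1.

1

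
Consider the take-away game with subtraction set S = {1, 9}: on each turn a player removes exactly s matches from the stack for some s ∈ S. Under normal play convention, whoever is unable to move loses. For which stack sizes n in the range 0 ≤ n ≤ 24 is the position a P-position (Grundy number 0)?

G(0) = 0
G(1) = mex{0} = 1
G(2) = mex{1} = 0
G(3) = mex{0} = 1
G(4) = mex{1} = 0
G(5) = mex{0} = 1
G(6) = mex{1} = 0
G(7) = mex{0} = 1
G(8) = mex{1} = 0
G(9) = mex{0,0} = 1
G(10) = mex{1,1} = 0
G(11) = mex{0,0} = 1
G(12) = mex{1,1} = 0
G(13) = mex{0,0} = 1
G(14) = mex{1,1} = 0
G(15) = mex{0,0} = 1
G(16) = mex{1,1} = 0
G(17) = mex{0,0} = 1
G(18) = mex{1,1} = 0
G(19) = mex{0,0} = 1
G(20) = mex{1,1} = 0
G(21) = mex{0,0} = 1
G(22) = mex{1,1} = 0
G(23) = mex{0,0} = 1
G(24) = mex{1,1} = 0
P-positions are exactly the n with G(n) = 0.

0, 2, 4, 6, 8, 10, 12, 14, 16, 18, 20, 22, 24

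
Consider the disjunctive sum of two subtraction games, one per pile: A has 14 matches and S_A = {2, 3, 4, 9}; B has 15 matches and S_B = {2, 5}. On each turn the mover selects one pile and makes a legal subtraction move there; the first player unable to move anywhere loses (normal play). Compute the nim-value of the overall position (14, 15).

1

Pile A, S = {2, 3, 4, 9}:
n :  0  1  2  3  4  5  6  7  8  9 10 11 12 13 14
G :  0  0  1  1  2  2  0  0  1  1  2  2  0  0  1
G_A(14) = 1.
Pile B, S = {2, 5}:
G(0) = 0
G(1) = mex{} = 0
G(2) = mex{0} = 1
G(3) = mex{0} = 1
G(4) = mex{1} = 0
G(5) = mex{1,0} = 2
G(6) = mex{0,0} = 1
G(7) = mex{2,1} = 0
G(8) = mex{1,1} = 0
G(9) = mex{0,0} = 1
G(10) = mex{0,2} = 1
G(11) = mex{1,1} = 0
G(12) = mex{1,0} = 2
G(13) = mex{0,0} = 1
G(14) = mex{2,1} = 0
G(15) = mex{1,1} = 0
G_B(15) = 0.
Combined Grundy value = 1 ⊕ 0 = 1.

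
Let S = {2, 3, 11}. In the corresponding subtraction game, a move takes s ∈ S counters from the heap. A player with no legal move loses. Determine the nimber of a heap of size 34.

0

G(0) = 0
G(1) = mex{} = 0
G(2) = mex{0} = 1
G(3) = mex{0,0} = 1
G(4) = mex{1,0} = 2
G(5) = mex{1,1} = 0
G(6) = mex{2,1} = 0
G(7) = mex{0,2} = 1
G(8) = mex{0,0} = 1
G(9) = mex{1,0} = 2
G(10) = mex{1,1} = 0
G(11) = mex{2,1,0} = 3
G(12) = mex{0,2,0} = 1
G(13) = mex{3,0,1} = 2
G(14) = mex{1,3,1} = 0
G(15) = mex{2,1,2} = 0
G(16) = mex{0,2,0} = 1
G(17) = mex{0,0,0} = 1
G(18) = mex{1,0,1} = 2
G(19) = mex{1,1,1} = 0
G(20) = mex{2,1,2} = 0
G(21) = mex{0,2,0} = 1
G(22) = mex{0,0,3} = 1
G(23) = mex{1,0,1} = 2
G(24) = mex{1,1,2} = 0
G(25) = mex{2,1,0} = 3
G(26) = mex{0,2,0} = 1
G(27) = mex{3,0,1} = 2
G(28) = mex{1,3,1} = 0
G(29) = mex{2,1,2} = 0
G(30) = mex{0,2,0} = 1
G(31) = mex{0,0,0} = 1
G(32) = mex{1,0,1} = 2
G(33) = mex{1,1,1} = 0
G(34) = mex{2,1,2} = 0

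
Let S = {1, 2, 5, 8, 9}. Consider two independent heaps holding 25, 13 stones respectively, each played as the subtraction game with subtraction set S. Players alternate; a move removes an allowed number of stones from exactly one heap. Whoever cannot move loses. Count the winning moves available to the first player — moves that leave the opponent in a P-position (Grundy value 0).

All heaps use S = {1, 2, 5, 8, 9}:
n :  0  1  2  3  4  5  6  7  8  9 10 11 12 13 14 15 16 17 18 19 20 21 22 23 24 25
G :  0  1  2  0  1  2  0  1  2  3  0  1  2  0  1  2  0  1  2  3  0  1  2  0  1  2
Heap A: G(25) = 2.
Heap B: G(13) = 0.
Combined Grundy value = 2 ⊕ 0 = 2.
A winning move leaves total XOR = 0, i.e. changes one component's Grundy value g to g ⊕ X where X is the current total.
Heap A: need g' = 2⊕2 = 0. Options: 25−1→G=1, 25−2→G=0, 25−5→G=0, 25−8→G=1, 25−9→G=0. Hits: 3.
Heap B: need g' = 0⊕2 = 2. Options: 13−1→G=2, 13−2→G=1, 13−5→G=2, 13−8→G=2, 13−9→G=1. Hits: 3.

6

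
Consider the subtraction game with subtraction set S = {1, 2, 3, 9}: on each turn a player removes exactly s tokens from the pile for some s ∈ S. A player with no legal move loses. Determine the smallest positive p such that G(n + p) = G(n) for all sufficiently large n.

n :  0  1  2  3  4  5  6  7  8  9 10 11 12 13 14
G :  0  1  2  3  0  1  2  3  0  1  2  3  0  1  2
G(n+4) = G(n) holds for n = 0,…,8 (a full window of length max(S) = 9), so the sequence is purely periodic with period 4.

4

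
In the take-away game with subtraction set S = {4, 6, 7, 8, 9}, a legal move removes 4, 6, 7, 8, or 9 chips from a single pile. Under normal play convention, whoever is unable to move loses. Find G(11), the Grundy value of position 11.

2

G(0) = 0
G(1) = mex{} = 0
G(2) = mex{} = 0
G(3) = mex{} = 0
G(4) = mex{0} = 1
G(5) = mex{0} = 1
G(6) = mex{0,0} = 1
G(7) = mex{0,0,0} = 1
G(8) = mex{1,0,0,0} = 2
G(9) = mex{1,0,0,0,0} = 2
G(10) = mex{1,1,0,0,0} = 2
G(11) = mex{1,1,1,0,0} = 2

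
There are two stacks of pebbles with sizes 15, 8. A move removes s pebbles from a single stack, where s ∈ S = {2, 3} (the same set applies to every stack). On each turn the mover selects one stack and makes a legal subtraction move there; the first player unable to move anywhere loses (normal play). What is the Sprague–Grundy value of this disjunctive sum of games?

1

All stacks use S = {2, 3}:
n :  0  1  2  3  4  5  6  7  8  9 10 11 12 13 14 15
G :  0  0  1  1  2  0  0  1  1  2  0  0  1  1  2  0
Stack A: G(15) = 0.
Stack B: G(8) = 1.
Combined Grundy value = 0 ⊕ 1 = 1.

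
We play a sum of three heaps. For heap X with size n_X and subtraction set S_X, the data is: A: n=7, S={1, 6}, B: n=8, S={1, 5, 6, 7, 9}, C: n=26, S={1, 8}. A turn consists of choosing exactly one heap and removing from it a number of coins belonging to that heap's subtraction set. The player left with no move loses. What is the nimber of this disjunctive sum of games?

0

Heap A, S = {1, 6}:
n : 0 1 2 3 4 5 6 7
G : 0 1 0 1 0 1 2 0
G_A(7) = 0.
Heap B, S = {1, 5, 6, 7, 9}:
n : 0 1 2 3 4 5 6 7 8
G : 0 1 0 1 0 1 2 3 2
G_B(8) = 2.
Heap C, S = {1, 8}:
n :  0  1  2  3  4  5  6  7  8  9 10 11 12 13 14 15 16 17 18 19 20 21 22 23 24 25 26
G :  0  1  0  1  0  1  0  1  2  0  1  0  1  0  1  0  1  2  0  1  0  1  0  1  0  1  2
G_C(26) = 2.
Combined Grundy value = 0 ⊕ 2 ⊕ 2 = 0.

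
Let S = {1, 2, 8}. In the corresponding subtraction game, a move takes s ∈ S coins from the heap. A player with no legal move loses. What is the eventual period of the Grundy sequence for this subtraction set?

3

n :  0  1  2  3  4  5  6  7  8  9 10 11 12 13 14
G :  0  1  2  0  1  2  0  1  2  0  1  2  0  1  2
G(n+3) = G(n) holds for n = 0,…,7 (a full window of length max(S) = 8), so the sequence is purely periodic with period 3.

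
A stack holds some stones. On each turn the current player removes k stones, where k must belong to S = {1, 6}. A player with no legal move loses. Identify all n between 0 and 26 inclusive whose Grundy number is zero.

0, 2, 4, 7, 9, 11, 14, 16, 18, 21, 23, 25

n :  0  1  2  3  4  5  6  7  8  9 10 11 12 13 14 15 16 17 18 19 20 21 22 23 24 25 26
G :  0  1  0  1  0  1  2  0  1  0  1  0  1  2  0  1  0  1  0  1  2  0  1  0  1  0  1
P-positions are exactly the n with G(n) = 0.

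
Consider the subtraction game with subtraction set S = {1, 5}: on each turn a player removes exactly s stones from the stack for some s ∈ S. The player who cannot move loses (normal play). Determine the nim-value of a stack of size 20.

G(0) = 0
G(1) = mex{0} = 1
G(2) = mex{1} = 0
G(3) = mex{0} = 1
G(4) = mex{1} = 0
G(5) = mex{0,0} = 1
G(6) = mex{1,1} = 0
G(7) = mex{0,0} = 1
G(8) = mex{1,1} = 0
G(9) = mex{0,0} = 1
G(10) = mex{1,1} = 0
G(11) = mex{0,0} = 1
G(12) = mex{1,1} = 0
G(13) = mex{0,0} = 1
G(14) = mex{1,1} = 0
G(15) = mex{0,0} = 1
G(16) = mex{1,1} = 0
G(17) = mex{0,0} = 1
G(18) = mex{1,1} = 0
G(19) = mex{0,0} = 1
G(20) = mex{1,1} = 0

0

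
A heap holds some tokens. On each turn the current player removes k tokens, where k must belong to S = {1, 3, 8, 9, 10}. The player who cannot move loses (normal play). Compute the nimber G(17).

0

G(0) = 0
G(1) = mex{0} = 1
G(2) = mex{1} = 0
G(3) = mex{0,0} = 1
G(4) = mex{1,1} = 0
G(5) = mex{0,0} = 1
G(6) = mex{1,1} = 0
G(7) = mex{0,0} = 1
G(8) = mex{1,1,0} = 2
G(9) = mex{2,0,1,0} = 3
G(10) = mex{3,1,0,1,0} = 2
G(11) = mex{2,2,1,0,1} = 3
G(12) = mex{3,3,0,1,0} = 2
G(13) = mex{2,2,1,0,1} = 3
G(14) = mex{3,3,0,1,0} = 2
G(15) = mex{2,2,1,0,1} = 3
G(16) = mex{3,3,2,1,0} = 4
G(17) = mex{4,2,3,2,1} = 0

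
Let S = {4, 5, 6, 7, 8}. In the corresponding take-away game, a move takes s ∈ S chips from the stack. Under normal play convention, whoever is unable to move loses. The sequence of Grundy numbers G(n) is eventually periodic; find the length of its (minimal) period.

12

n :  0  1  2  3  4  5  6  7  8  9 10 11 12 13 14 15 16 17 18 19 20 21 22 23 24 25
G :  0  0  0  0  1  1  1  1  2  2  2  2  0  0  0  0  1  1  1  1  2  2  2  2  0  0
G(n+12) = G(n) holds for n = 0,…,7 (a full window of length max(S) = 8), so the sequence is purely periodic with period 12.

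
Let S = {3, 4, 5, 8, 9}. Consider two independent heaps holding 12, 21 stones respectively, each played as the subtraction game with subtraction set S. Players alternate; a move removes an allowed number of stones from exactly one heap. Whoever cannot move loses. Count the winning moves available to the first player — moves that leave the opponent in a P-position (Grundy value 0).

All heaps use S = {3, 4, 5, 8, 9}:
G(0) = 0
G(1) = mex{} = 0
G(2) = mex{} = 0
G(3) = mex{0} = 1
G(4) = mex{0,0} = 1
G(5) = mex{0,0,0} = 1
G(6) = mex{1,0,0} = 2
G(7) = mex{1,1,0} = 2
G(8) = mex{1,1,1,0} = 2
G(9) = mex{2,1,1,0,0} = 3
G(10) = mex{2,2,1,0,0} = 3
G(11) = mex{2,2,2,1,0} = 3
G(12) = mex{3,2,2,1,1} = 0
G(13) = mex{3,3,2,1,1} = 0
G(14) = mex{3,3,3,2,1} = 0
G(15) = mex{0,3,3,2,2} = 1
G(16) = mex{0,0,3,2,2} = 1
G(17) = mex{0,0,0,3,2} = 1
G(18) = mex{1,0,0,3,3} = 2
G(19) = mex{1,1,0,3,3} = 2
G(20) = mex{1,1,1,0,3} = 2
G(21) = mex{2,1,1,0,0} = 3
Heap A: G(12) = 0.
Heap B: G(21) = 3.
Combined Grundy value = 0 ⊕ 3 = 3.
A winning move leaves total XOR = 0, i.e. changes one component's Grundy value g to g ⊕ X where X is the current total.
Heap A: need g' = 0⊕3 = 3. Options: 12−3→G=3, 12−4→G=2, 12−5→G=2, 12−8→G=1, 12−9→G=1. Hits: 1.
Heap B: need g' = 3⊕3 = 0. Options: 21−3→G=2, 21−4→G=1, 21−5→G=1, 21−8→G=0, 21−9→G=0. Hits: 2.

3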